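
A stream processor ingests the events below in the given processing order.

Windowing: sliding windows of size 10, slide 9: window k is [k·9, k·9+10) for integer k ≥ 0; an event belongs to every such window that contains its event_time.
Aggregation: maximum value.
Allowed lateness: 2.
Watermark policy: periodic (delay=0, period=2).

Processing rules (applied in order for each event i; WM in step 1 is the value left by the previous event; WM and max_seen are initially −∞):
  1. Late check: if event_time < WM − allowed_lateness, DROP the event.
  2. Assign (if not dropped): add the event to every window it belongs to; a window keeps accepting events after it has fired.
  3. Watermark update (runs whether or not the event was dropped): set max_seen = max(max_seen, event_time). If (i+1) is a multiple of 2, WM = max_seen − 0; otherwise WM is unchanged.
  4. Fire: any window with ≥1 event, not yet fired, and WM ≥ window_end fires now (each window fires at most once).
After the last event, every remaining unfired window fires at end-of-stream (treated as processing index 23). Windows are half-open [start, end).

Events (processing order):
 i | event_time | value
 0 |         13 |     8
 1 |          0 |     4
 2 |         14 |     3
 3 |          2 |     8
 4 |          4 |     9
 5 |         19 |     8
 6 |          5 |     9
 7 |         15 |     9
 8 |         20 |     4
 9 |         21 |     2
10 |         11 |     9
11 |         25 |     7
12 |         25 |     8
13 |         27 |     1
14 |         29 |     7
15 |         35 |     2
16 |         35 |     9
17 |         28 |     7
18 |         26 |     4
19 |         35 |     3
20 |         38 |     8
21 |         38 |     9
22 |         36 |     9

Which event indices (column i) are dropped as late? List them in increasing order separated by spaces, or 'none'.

3 4 6 7 10 17 18

i=0 t=13 v=8: → [9,19); WM=−∞
i=1 t=0 v=4: → [0,10); WM=13; [0,10) fires=4
i=2 t=14 v=3: → [9,19); WM=13
i=3 t=2 v=8: DROP (t<13-2); WM=14
i=4 t=4 v=9: DROP (t<14-2); WM=14
i=5 t=19 v=8: → [18,28); WM=19; [9,19) fires=8
i=6 t=5 v=9: DROP (t<19-2); WM=19
i=7 t=15 v=9: DROP (t<19-2); WM=19
i=8 t=20 v=4: → [18,28); WM=19
i=9 t=21 v=2: → [18,28); WM=21
i=10 t=11 v=9: DROP (t<21-2); WM=21
i=11 t=25 v=7: → [18,28); WM=25
i=12 t=25 v=8: → [18,28); WM=25
i=13 t=27 v=1: → [27,37),[18,28); WM=27
i=14 t=29 v=7: → [27,37); WM=27
i=15 t=35 v=2: → [27,37); WM=35; [18,28) fires=8
i=16 t=35 v=9: → [27,37); WM=35
i=17 t=28 v=7: DROP (t<35-2); WM=35
i=18 t=26 v=4: DROP (t<35-2); WM=35
i=19 t=35 v=3: → [27,37); WM=35
i=20 t=38 v=8: → [36,46); WM=35
i=21 t=38 v=9: → [36,46); WM=38; [27,37) fires=9
i=22 t=36 v=9: → [36,46),[27,37); WM=38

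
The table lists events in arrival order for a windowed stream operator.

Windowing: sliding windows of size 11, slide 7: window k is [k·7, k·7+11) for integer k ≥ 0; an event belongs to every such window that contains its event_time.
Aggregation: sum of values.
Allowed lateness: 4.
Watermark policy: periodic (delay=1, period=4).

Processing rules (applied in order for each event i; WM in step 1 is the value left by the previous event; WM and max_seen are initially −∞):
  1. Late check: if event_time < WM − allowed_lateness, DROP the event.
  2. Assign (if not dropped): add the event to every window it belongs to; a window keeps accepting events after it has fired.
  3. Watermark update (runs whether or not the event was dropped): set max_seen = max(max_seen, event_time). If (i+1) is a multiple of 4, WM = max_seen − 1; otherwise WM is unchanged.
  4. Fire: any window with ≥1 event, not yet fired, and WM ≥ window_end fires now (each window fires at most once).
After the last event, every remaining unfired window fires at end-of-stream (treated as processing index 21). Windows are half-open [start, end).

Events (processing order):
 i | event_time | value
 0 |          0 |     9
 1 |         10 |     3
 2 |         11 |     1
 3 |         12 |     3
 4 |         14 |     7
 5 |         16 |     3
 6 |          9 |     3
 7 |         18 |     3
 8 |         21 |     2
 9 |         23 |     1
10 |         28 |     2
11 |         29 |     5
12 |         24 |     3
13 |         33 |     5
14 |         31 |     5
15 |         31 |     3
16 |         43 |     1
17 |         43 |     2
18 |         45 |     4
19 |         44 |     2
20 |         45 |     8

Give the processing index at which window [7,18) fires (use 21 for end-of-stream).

11

i=0 t=0 v=9: → [0,11); WM=−∞
i=1 t=10 v=3: → [7,18),[0,11); WM=−∞
i=2 t=11 v=1: → [7,18); WM=−∞
i=3 t=12 v=3: → [7,18); WM=11; [0,11) fires=12
i=4 t=14 v=7: → [14,25),[7,18); WM=11
i=5 t=16 v=3: → [14,25),[7,18); WM=11
i=6 t=9 v=3: → [7,18),[0,11); WM=11
i=7 t=18 v=3: → [14,25); WM=17
i=8 t=21 v=2: → [21,32),[14,25); WM=17
i=9 t=23 v=1: → [21,32),[14,25); WM=17
i=10 t=28 v=2: → [28,39),[21,32); WM=17
i=11 t=29 v=5: → [28,39),[21,32); WM=28; [7,18) fires=20 [14,25) fires=16
i=12 t=24 v=3: → [21,32),[14,25); WM=28
i=13 t=33 v=5: → [28,39); WM=28
i=14 t=31 v=5: → [28,39),[21,32); WM=28
i=15 t=31 v=3: → [28,39),[21,32); WM=32; [21,32) fires=21
i=16 t=43 v=1: → [42,53),[35,46); WM=32
i=17 t=43 v=2: → [42,53),[35,46); WM=32
i=18 t=45 v=4: → [42,53),[35,46); WM=32
i=19 t=44 v=2: → [42,53),[35,46); WM=44; [28,39) fires=20
i=20 t=45 v=8: → [42,53),[35,46); WM=44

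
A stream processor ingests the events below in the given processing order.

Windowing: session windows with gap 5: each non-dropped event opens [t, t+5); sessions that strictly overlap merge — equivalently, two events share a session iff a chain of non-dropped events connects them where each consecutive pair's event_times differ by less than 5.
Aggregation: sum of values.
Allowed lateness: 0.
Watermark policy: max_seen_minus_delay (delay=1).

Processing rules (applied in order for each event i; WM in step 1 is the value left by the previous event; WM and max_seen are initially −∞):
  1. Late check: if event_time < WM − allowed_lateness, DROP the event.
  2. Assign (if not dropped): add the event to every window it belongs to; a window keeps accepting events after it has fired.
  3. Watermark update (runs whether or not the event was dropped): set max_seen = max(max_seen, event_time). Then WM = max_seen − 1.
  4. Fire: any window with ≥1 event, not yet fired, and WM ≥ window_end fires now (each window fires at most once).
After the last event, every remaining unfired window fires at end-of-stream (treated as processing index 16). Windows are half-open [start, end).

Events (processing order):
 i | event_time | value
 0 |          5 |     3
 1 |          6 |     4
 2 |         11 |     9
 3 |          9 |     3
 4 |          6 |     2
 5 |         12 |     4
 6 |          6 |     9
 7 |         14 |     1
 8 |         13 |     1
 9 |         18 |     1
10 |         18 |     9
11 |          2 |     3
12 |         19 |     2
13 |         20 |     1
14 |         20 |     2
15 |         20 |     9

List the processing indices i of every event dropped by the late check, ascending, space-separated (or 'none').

i=0 t=5 v=3: → [5,10); WM=4
i=1 t=6 v=4: → [5,11); WM=5
i=2 t=11 v=9: → [11,16); WM=10
i=3 t=9 v=3: DROP (t<10-0); WM=10
i=4 t=6 v=2: DROP (t<10-0); WM=10
i=5 t=12 v=4: → [11,17); WM=11
i=6 t=6 v=9: DROP (t<11-0); WM=11
i=7 t=14 v=1: → [11,19); WM=13
i=8 t=13 v=1: → [11,19); WM=13
i=9 t=18 v=1: → [11,23); WM=17
i=10 t=18 v=9: → [11,23); WM=17
i=11 t=2 v=3: DROP (t<17-0); WM=17
i=12 t=19 v=2: → [11,24); WM=18
i=13 t=20 v=1: → [11,25); WM=19
i=14 t=20 v=2: → [11,25); WM=19
i=15 t=20 v=9: → [11,25); WM=19

3 4 6 11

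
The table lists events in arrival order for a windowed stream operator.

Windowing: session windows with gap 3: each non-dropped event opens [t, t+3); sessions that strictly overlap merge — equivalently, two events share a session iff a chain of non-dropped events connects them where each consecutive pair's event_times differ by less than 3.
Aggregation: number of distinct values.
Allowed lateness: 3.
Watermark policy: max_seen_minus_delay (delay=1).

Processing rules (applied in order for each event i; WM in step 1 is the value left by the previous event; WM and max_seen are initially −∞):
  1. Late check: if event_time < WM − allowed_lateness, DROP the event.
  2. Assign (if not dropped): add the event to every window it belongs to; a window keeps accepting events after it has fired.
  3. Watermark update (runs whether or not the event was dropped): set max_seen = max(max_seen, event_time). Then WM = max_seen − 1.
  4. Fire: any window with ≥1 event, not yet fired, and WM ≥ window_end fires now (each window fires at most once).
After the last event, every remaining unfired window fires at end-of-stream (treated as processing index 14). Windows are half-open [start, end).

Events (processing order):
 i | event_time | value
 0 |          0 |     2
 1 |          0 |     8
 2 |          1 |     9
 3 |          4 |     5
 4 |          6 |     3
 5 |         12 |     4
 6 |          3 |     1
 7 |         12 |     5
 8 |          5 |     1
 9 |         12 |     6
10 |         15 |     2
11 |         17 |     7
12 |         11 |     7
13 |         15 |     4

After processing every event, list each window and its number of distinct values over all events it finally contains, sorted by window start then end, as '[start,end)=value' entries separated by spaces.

i=0 t=0 v=2: → [0,3); WM=-1
i=1 t=0 v=8: → [0,3); WM=-1
i=2 t=1 v=9: → [0,4); WM=0
i=3 t=4 v=5: → [4,7); WM=3
i=4 t=6 v=3: → [4,9); WM=5
i=5 t=12 v=4: → [12,15); WM=11
i=6 t=3 v=1: DROP (t<11-3); WM=11
i=7 t=12 v=5: → [12,15); WM=11
i=8 t=5 v=1: DROP (t<11-3); WM=11
i=9 t=12 v=6: → [12,15); WM=11
i=10 t=15 v=2: → [15,18); WM=14
i=11 t=17 v=7: → [15,20); WM=16
i=12 t=11 v=7: DROP (t<16-3); WM=16
i=13 t=15 v=4: → [15,20); WM=16

[0,4)=3 [4,9)=2 [12,15)=3 [15,20)=3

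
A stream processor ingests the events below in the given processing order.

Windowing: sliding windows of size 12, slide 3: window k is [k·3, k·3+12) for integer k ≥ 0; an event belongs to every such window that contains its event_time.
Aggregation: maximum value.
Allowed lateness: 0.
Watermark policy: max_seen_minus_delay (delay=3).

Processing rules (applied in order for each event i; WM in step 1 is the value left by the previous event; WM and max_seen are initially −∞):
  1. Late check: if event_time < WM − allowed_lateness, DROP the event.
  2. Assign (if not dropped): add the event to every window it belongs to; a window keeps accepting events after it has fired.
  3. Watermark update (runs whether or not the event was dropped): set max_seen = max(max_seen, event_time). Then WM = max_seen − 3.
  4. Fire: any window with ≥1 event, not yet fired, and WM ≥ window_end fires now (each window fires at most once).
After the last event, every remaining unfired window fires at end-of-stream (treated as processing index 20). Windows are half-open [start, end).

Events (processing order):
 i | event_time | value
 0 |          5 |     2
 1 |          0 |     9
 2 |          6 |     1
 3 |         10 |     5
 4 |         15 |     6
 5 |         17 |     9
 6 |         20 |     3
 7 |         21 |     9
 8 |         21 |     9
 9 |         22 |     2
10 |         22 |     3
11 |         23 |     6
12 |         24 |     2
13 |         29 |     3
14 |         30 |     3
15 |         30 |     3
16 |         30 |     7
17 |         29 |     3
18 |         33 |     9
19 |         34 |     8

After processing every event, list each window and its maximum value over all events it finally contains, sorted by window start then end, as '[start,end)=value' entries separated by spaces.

[0,12)=5 [3,15)=5 [6,18)=9 [9,21)=9 [12,24)=9 [15,27)=9 [18,30)=9 [21,33)=9 [24,36)=9 [27,39)=9 [30,42)=9 [33,45)=9

i=0 t=5 v=2: → [3,15),[0,12); WM=2
i=1 t=0 v=9: DROP (t<2-0); WM=2
i=2 t=6 v=1: → [6,18),[3,15),[0,12); WM=3
i=3 t=10 v=5: → [9,21),[6,18),[3,15),[0,12); WM=7
i=4 t=15 v=6: → [15,27),[12,24),[9,21),[6,18); WM=12; [0,12) fires=5
i=5 t=17 v=9: → [15,27),[12,24),[9,21),[6,18); WM=14
i=6 t=20 v=3: → [18,30),[15,27),[12,24),[9,21); WM=17; [3,15) fires=5
i=7 t=21 v=9: → [21,33),[18,30),[15,27),[12,24); WM=18; [6,18) fires=9
i=8 t=21 v=9: → [21,33),[18,30),[15,27),[12,24); WM=18
i=9 t=22 v=2: → [21,33),[18,30),[15,27),[12,24); WM=19
i=10 t=22 v=3: → [21,33),[18,30),[15,27),[12,24); WM=19
i=11 t=23 v=6: → [21,33),[18,30),[15,27),[12,24); WM=20
i=12 t=24 v=2: → [24,36),[21,33),[18,30),[15,27); WM=21; [9,21) fires=9
i=13 t=29 v=3: → [27,39),[24,36),[21,33),[18,30); WM=26; [12,24) fires=9
i=14 t=30 v=3: → [30,42),[27,39),[24,36),[21,33); WM=27; [15,27) fires=9
i=15 t=30 v=3: → [30,42),[27,39),[24,36),[21,33); WM=27
i=16 t=30 v=7: → [30,42),[27,39),[24,36),[21,33); WM=27
i=17 t=29 v=3: → [27,39),[24,36),[21,33),[18,30); WM=27
i=18 t=33 v=9: → [33,45),[30,42),[27,39),[24,36); WM=30; [18,30) fires=9
i=19 t=34 v=8: → [33,45),[30,42),[27,39),[24,36); WM=31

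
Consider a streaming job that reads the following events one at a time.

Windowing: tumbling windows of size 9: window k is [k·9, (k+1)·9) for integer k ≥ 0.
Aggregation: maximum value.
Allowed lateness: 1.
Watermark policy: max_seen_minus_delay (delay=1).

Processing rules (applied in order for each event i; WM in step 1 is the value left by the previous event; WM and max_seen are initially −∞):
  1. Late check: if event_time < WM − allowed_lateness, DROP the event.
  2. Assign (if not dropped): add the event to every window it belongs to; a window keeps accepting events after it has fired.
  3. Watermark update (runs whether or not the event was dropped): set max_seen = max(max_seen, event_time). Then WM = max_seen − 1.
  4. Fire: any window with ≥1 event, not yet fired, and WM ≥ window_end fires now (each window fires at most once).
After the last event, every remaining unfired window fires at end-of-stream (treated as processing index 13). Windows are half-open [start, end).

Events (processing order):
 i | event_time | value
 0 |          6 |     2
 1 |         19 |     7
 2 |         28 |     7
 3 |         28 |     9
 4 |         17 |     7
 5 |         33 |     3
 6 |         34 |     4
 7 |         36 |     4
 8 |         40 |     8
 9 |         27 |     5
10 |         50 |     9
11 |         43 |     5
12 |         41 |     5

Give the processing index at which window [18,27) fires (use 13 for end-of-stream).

i=0 t=6 v=2: → [0,9); WM=5
i=1 t=19 v=7: → [18,27); WM=18; [0,9) fires=2
i=2 t=28 v=7: → [27,36); WM=27; [18,27) fires=7
i=3 t=28 v=9: → [27,36); WM=27
i=4 t=17 v=7: DROP (t<27-1); WM=27
i=5 t=33 v=3: → [27,36); WM=32
i=6 t=34 v=4: → [27,36); WM=33
i=7 t=36 v=4: → [36,45); WM=35
i=8 t=40 v=8: → [36,45); WM=39; [27,36) fires=9
i=9 t=27 v=5: DROP (t<39-1); WM=39
i=10 t=50 v=9: → [45,54); WM=49; [36,45) fires=8
i=11 t=43 v=5: DROP (t<49-1); WM=49
i=12 t=41 v=5: DROP (t<49-1); WM=49

2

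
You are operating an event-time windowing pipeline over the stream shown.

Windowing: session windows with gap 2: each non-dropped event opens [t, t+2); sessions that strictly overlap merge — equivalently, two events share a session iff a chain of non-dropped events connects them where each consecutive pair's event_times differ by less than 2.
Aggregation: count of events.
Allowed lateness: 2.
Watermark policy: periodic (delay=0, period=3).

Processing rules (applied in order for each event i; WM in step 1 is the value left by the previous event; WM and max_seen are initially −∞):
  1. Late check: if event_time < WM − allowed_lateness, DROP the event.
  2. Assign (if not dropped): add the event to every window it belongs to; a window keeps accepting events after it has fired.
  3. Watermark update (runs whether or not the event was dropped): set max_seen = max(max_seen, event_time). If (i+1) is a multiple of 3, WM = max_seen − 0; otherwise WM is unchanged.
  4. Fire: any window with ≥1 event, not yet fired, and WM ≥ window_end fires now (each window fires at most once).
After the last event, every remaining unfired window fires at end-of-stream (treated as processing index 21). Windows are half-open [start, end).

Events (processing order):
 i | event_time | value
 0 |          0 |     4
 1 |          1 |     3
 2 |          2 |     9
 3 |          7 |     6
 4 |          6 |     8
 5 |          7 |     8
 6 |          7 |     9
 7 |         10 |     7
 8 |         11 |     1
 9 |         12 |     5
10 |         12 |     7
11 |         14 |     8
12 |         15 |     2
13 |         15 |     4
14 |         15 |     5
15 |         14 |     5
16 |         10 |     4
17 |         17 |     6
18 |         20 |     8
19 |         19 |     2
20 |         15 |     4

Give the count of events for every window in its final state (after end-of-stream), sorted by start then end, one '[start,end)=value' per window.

[0,4)=3 [6,9)=4 [10,14)=4 [14,17)=6 [17,19)=1 [19,22)=2

i=0 t=0 v=4: → [0,2); WM=−∞
i=1 t=1 v=3: → [0,3); WM=−∞
i=2 t=2 v=9: → [0,4); WM=2
i=3 t=7 v=6: → [7,9); WM=2
i=4 t=6 v=8: → [6,9); WM=2
i=5 t=7 v=8: → [6,9); WM=7
i=6 t=7 v=9: → [6,9); WM=7
i=7 t=10 v=7: → [10,12); WM=7
i=8 t=11 v=1: → [10,13); WM=11
i=9 t=12 v=5: → [10,14); WM=11
i=10 t=12 v=7: → [10,14); WM=11
i=11 t=14 v=8: → [14,16); WM=14
i=12 t=15 v=2: → [14,17); WM=14
i=13 t=15 v=4: → [14,17); WM=14
i=14 t=15 v=5: → [14,17); WM=15
i=15 t=14 v=5: → [14,17); WM=15
i=16 t=10 v=4: DROP (t<15-2); WM=15
i=17 t=17 v=6: → [17,19); WM=17
i=18 t=20 v=8: → [20,22); WM=17
i=19 t=19 v=2: → [19,22); WM=17
i=20 t=15 v=4: → [14,17); WM=20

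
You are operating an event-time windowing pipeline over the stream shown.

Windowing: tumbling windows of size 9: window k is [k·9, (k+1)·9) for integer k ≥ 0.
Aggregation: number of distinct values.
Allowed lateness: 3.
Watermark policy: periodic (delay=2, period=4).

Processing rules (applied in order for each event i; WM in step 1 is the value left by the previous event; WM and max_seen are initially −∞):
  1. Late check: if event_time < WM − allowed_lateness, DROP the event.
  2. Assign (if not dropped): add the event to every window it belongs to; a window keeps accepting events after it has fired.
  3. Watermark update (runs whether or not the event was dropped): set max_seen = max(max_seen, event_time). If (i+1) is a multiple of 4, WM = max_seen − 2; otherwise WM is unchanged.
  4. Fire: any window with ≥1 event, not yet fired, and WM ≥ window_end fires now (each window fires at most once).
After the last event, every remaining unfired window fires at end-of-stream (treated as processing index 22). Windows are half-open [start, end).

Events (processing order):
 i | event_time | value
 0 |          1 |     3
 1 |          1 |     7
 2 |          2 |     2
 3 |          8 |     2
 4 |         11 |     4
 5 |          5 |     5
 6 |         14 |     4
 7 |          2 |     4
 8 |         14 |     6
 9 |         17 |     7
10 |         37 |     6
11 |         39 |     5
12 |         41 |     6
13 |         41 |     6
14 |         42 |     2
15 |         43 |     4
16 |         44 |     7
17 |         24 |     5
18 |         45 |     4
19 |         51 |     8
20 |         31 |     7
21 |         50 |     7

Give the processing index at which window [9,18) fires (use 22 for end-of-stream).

11

i=0 t=1 v=3: → [0,9); WM=−∞
i=1 t=1 v=7: → [0,9); WM=−∞
i=2 t=2 v=2: → [0,9); WM=−∞
i=3 t=8 v=2: → [0,9); WM=6
i=4 t=11 v=4: → [9,18); WM=6
i=5 t=5 v=5: → [0,9); WM=6
i=6 t=14 v=4: → [9,18); WM=6
i=7 t=2 v=4: DROP (t<6-3); WM=12; [0,9) fires=4
i=8 t=14 v=6: → [9,18); WM=12
i=9 t=17 v=7: → [9,18); WM=12
i=10 t=37 v=6: → [36,45); WM=12
i=11 t=39 v=5: → [36,45); WM=37; [9,18) fires=3
i=12 t=41 v=6: → [36,45); WM=37
i=13 t=41 v=6: → [36,45); WM=37
i=14 t=42 v=2: → [36,45); WM=37
i=15 t=43 v=4: → [36,45); WM=41
i=16 t=44 v=7: → [36,45); WM=41
i=17 t=24 v=5: DROP (t<41-3); WM=41
i=18 t=45 v=4: → [45,54); WM=41
i=19 t=51 v=8: → [45,54); WM=49; [36,45) fires=5
i=20 t=31 v=7: DROP (t<49-3); WM=49
i=21 t=50 v=7: → [45,54); WM=49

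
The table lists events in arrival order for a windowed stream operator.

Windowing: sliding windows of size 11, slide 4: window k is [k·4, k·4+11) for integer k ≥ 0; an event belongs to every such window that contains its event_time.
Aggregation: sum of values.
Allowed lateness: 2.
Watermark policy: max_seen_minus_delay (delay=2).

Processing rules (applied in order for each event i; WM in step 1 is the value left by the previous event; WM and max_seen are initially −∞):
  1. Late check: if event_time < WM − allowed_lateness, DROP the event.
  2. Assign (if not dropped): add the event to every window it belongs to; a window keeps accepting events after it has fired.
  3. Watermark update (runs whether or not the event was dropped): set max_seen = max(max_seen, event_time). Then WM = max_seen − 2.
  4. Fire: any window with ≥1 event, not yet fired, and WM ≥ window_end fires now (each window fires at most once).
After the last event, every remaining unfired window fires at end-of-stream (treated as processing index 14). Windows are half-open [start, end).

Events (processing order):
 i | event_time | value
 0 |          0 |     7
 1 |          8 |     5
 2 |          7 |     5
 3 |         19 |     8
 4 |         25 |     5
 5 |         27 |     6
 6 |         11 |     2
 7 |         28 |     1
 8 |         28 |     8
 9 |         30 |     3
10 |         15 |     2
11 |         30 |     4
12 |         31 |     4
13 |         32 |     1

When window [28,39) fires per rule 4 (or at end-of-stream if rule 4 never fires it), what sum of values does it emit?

21

i=0 t=0 v=7: → [0,11); WM=-2
i=1 t=8 v=5: → [8,19),[4,15),[0,11); WM=6
i=2 t=7 v=5: → [4,15),[0,11); WM=6
i=3 t=19 v=8: → [16,27),[12,23); WM=17; [0,11) fires=17 [4,15) fires=10
i=4 t=25 v=5: → [24,35),[20,31),[16,27); WM=23; [8,19) fires=5 [12,23) fires=8
i=5 t=27 v=6: → [24,35),[20,31); WM=25
i=6 t=11 v=2: DROP (t<25-2); WM=25
i=7 t=28 v=1: → [28,39),[24,35),[20,31); WM=26
i=8 t=28 v=8: → [28,39),[24,35),[20,31); WM=26
i=9 t=30 v=3: → [28,39),[24,35),[20,31); WM=28; [16,27) fires=13
i=10 t=15 v=2: DROP (t<28-2); WM=28
i=11 t=30 v=4: → [28,39),[24,35),[20,31); WM=28
i=12 t=31 v=4: → [28,39),[24,35); WM=29
i=13 t=32 v=1: → [32,43),[28,39),[24,35); WM=30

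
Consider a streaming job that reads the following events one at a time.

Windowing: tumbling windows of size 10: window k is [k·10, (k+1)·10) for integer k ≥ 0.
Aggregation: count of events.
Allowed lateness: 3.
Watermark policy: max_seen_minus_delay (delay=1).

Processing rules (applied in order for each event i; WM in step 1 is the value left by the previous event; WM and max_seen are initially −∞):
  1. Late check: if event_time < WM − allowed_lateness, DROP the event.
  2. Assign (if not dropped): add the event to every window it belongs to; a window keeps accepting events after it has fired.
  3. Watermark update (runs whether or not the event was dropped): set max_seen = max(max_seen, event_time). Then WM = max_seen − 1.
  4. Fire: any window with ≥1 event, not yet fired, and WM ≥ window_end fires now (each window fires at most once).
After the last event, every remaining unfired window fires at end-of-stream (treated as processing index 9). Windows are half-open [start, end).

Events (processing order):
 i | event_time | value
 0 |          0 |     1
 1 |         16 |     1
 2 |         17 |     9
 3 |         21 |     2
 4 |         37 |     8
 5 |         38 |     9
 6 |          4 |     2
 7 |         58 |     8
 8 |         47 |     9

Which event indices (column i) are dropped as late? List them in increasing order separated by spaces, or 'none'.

6 8

i=0 t=0 v=1: → [0,10); WM=-1
i=1 t=16 v=1: → [10,20); WM=15; [0,10) fires=1
i=2 t=17 v=9: → [10,20); WM=16
i=3 t=21 v=2: → [20,30); WM=20; [10,20) fires=2
i=4 t=37 v=8: → [30,40); WM=36; [20,30) fires=1
i=5 t=38 v=9: → [30,40); WM=37
i=6 t=4 v=2: DROP (t<37-3); WM=37
i=7 t=58 v=8: → [50,60); WM=57; [30,40) fires=2
i=8 t=47 v=9: DROP (t<57-3); WM=57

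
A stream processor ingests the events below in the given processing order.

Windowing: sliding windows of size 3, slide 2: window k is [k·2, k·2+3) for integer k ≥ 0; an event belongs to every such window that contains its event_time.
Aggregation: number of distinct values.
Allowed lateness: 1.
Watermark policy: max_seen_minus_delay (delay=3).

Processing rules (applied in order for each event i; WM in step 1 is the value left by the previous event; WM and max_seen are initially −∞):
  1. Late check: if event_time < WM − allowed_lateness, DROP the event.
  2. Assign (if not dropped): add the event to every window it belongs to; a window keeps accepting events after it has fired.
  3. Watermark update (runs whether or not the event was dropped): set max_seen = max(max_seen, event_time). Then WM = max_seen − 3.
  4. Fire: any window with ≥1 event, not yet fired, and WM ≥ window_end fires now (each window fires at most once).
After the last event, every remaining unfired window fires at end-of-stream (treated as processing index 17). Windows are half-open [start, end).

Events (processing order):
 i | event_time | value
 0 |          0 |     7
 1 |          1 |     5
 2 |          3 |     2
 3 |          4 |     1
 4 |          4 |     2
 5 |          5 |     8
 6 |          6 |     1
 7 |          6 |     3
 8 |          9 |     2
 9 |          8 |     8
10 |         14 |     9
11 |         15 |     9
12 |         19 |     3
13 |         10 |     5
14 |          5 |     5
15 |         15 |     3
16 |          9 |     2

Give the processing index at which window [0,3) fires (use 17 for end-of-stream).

6

i=0 t=0 v=7: → [0,3); WM=-3
i=1 t=1 v=5: → [0,3); WM=-2
i=2 t=3 v=2: → [2,5); WM=0
i=3 t=4 v=1: → [4,7),[2,5); WM=1
i=4 t=4 v=2: → [4,7),[2,5); WM=1
i=5 t=5 v=8: → [4,7); WM=2
i=6 t=6 v=1: → [6,9),[4,7); WM=3; [0,3) fires=2
i=7 t=6 v=3: → [6,9),[4,7); WM=3
i=8 t=9 v=2: → [8,11); WM=6; [2,5) fires=2
i=9 t=8 v=8: → [8,11),[6,9); WM=6
i=10 t=14 v=9: → [14,17),[12,15); WM=11; [4,7) fires=4 [6,9) fires=3 [8,11) fires=2
i=11 t=15 v=9: → [14,17); WM=12
i=12 t=19 v=3: → [18,21); WM=16; [12,15) fires=1
i=13 t=10 v=5: DROP (t<16-1); WM=16
i=14 t=5 v=5: DROP (t<16-1); WM=16
i=15 t=15 v=3: → [14,17); WM=16
i=16 t=9 v=2: DROP (t<16-1); WM=16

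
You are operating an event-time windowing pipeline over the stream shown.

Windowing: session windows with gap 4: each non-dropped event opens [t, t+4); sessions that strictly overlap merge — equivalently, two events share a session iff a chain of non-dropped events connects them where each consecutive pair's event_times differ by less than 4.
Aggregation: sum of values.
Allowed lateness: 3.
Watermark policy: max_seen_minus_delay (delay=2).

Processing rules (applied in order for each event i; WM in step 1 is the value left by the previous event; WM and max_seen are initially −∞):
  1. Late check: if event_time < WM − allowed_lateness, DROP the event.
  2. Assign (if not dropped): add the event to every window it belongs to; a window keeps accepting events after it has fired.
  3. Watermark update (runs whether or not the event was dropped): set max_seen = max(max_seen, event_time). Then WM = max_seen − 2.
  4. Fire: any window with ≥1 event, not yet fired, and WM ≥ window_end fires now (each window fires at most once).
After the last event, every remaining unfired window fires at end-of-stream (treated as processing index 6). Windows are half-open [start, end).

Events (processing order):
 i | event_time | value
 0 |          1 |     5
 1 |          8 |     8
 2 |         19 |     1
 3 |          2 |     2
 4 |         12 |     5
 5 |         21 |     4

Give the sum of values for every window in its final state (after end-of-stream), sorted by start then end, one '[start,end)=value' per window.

i=0 t=1 v=5: → [1,5); WM=-1
i=1 t=8 v=8: → [8,12); WM=6
i=2 t=19 v=1: → [19,23); WM=17
i=3 t=2 v=2: DROP (t<17-3); WM=17
i=4 t=12 v=5: DROP (t<17-3); WM=17
i=5 t=21 v=4: → [19,25); WM=19

[1,5)=5 [8,12)=8 [19,25)=5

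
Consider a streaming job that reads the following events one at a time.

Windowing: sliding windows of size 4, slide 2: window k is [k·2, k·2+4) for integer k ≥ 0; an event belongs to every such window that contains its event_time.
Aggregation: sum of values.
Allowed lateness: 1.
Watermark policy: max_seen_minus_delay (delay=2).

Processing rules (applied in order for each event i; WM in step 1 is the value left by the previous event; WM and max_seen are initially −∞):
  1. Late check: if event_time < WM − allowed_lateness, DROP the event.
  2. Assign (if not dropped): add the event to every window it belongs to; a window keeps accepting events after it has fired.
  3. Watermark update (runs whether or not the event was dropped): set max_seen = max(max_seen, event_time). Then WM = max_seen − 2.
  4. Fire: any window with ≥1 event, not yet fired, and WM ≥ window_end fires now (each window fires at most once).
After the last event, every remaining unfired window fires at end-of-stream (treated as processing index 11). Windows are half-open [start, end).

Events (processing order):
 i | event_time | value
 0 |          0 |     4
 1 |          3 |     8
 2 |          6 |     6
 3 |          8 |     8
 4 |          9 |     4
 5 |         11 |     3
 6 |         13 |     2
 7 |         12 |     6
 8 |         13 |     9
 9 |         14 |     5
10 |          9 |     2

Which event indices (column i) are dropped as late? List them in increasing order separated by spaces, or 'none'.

i=0 t=0 v=4: → [0,4); WM=-2
i=1 t=3 v=8: → [2,6),[0,4); WM=1
i=2 t=6 v=6: → [6,10),[4,8); WM=4; [0,4) fires=12
i=3 t=8 v=8: → [8,12),[6,10); WM=6; [2,6) fires=8
i=4 t=9 v=4: → [8,12),[6,10); WM=7
i=5 t=11 v=3: → [10,14),[8,12); WM=9; [4,8) fires=6
i=6 t=13 v=2: → [12,16),[10,14); WM=11; [6,10) fires=18
i=7 t=12 v=6: → [12,16),[10,14); WM=11
i=8 t=13 v=9: → [12,16),[10,14); WM=11
i=9 t=14 v=5: → [14,18),[12,16); WM=12; [8,12) fires=15
i=10 t=9 v=2: DROP (t<12-1); WM=12

10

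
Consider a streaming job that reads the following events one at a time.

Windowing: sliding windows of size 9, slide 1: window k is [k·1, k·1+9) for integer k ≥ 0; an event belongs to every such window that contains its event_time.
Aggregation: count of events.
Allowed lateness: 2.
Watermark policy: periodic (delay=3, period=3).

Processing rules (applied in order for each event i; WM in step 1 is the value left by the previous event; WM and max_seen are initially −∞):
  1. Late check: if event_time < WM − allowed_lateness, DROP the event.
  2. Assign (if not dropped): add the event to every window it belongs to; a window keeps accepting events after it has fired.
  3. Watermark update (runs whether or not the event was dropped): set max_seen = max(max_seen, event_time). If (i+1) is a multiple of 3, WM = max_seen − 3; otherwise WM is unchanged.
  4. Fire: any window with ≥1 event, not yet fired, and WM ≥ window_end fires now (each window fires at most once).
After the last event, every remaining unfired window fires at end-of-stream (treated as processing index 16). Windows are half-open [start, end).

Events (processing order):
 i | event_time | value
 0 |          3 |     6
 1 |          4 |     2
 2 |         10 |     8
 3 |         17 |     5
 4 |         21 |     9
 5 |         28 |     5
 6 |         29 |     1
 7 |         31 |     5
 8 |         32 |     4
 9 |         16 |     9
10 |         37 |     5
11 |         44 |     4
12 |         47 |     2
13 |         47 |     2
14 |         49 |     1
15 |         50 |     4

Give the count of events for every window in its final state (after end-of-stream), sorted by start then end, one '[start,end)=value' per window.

[0,9)=2 [1,10)=2 [2,11)=3 [3,12)=3 [4,13)=2 [5,14)=1 [6,15)=1 [7,16)=1 [8,17)=1 [9,18)=2 [10,19)=2 [11,20)=1 [12,21)=1 [13,22)=2 [14,23)=2 [15,24)=2 [16,25)=2 [17,26)=2 [18,27)=1 [19,28)=1 [20,29)=2 [21,30)=3 [22,31)=2 [23,32)=3 [24,33)=4 [25,34)=4 [26,35)=4 [27,36)=4 [28,37)=4 [29,38)=4 [30,39)=3 [31,40)=3 [32,41)=2 [33,42)=1 [34,43)=1 [35,44)=1 [36,45)=2 [37,46)=2 [38,47)=1 [39,48)=3 [40,49)=3 [41,50)=4 [42,51)=5 [43,52)=5 [44,53)=5 [45,54)=4 [46,55)=4 [47,56)=4 [48,57)=2 [49,58)=2 [50,59)=1

i=0 t=3 v=6: → [3,12),[2,11),[1,10),[0,9); WM=−∞
i=1 t=4 v=2: → [4,13),[3,12),[2,11),[1,10),[0,9); WM=−∞
i=2 t=10 v=8: → [10,19),[9,18),[8,17),[7,16),[6,15),[5,14),[4,13),[3,12),[2,11); WM=7
i=3 t=17 v=5: → [17,26),[16,25),[15,24),[14,23),[13,22),[12,21),[11,20),[10,19),[9,18); WM=7
i=4 t=21 v=9: → [21,30),[20,29),[19,28),[18,27),[17,26),[16,25),[15,24),[14,23),[13,22); WM=7
i=5 t=28 v=5: → [28,37),[27,36),[26,35),[25,34),[24,33),[23,32),[22,31),[21,30),[20,29); WM=25; [0,9) fires=2 [1,10) fires=2 [2,11) fires=3 [3,12) fires=3 [4,13) fires=2 [5,14) fires=1 [6,15) fires=1 [7,16) fires=1 [8,17) fires=1 [9,18) fires=2 [10,19) fires=2 [11,20) fires=1 [12,21) fires=1 [13,22) fires=2 [14,23) fires=2 [15,24) fires=2 [16,25) fires=2
i=6 t=29 v=1: → [29,38),[28,37),[27,36),[26,35),[25,34),[24,33),[23,32),[22,31),[21,30); WM=25
i=7 t=31 v=5: → [31,40),[30,39),[29,38),[28,37),[27,36),[26,35),[25,34),[24,33),[23,32); WM=25
i=8 t=32 v=4: → [32,41),[31,40),[30,39),[29,38),[28,37),[27,36),[26,35),[25,34),[24,33); WM=29; [17,26) fires=2 [18,27) fires=1 [19,28) fires=1 [20,29) fires=2
i=9 t=16 v=9: DROP (t<29-2); WM=29
i=10 t=37 v=5: → [37,46),[36,45),[35,44),[34,43),[33,42),[32,41),[31,40),[30,39),[29,38); WM=29
i=11 t=44 v=4: → [44,53),[43,52),[42,51),[41,50),[40,49),[39,48),[38,47),[37,46),[36,45); WM=41; [21,30) fires=3 [22,31) fires=2 [23,32) fires=3 [24,33) fires=4 [25,34) fires=4 [26,35) fires=4 [27,36) fires=4 [28,37) fires=4 [29,38) fires=4 [30,39) fires=3 [31,40) fires=3 [32,41) fires=2
i=12 t=47 v=2: → [47,56),[46,55),[45,54),[44,53),[43,52),[42,51),[41,50),[40,49),[39,48); WM=41
i=13 t=47 v=2: → [47,56),[46,55),[45,54),[44,53),[43,52),[42,51),[41,50),[40,49),[39,48); WM=41
i=14 t=49 v=1: → [49,58),[48,57),[47,56),[46,55),[45,54),[44,53),[43,52),[42,51),[41,50); WM=46; [33,42) fires=1 [34,43) fires=1 [35,44) fires=1 [36,45) fires=2 [37,46) fires=2
i=15 t=50 v=4: → [50,59),[49,58),[48,57),[47,56),[46,55),[45,54),[44,53),[43,52),[42,51); WM=46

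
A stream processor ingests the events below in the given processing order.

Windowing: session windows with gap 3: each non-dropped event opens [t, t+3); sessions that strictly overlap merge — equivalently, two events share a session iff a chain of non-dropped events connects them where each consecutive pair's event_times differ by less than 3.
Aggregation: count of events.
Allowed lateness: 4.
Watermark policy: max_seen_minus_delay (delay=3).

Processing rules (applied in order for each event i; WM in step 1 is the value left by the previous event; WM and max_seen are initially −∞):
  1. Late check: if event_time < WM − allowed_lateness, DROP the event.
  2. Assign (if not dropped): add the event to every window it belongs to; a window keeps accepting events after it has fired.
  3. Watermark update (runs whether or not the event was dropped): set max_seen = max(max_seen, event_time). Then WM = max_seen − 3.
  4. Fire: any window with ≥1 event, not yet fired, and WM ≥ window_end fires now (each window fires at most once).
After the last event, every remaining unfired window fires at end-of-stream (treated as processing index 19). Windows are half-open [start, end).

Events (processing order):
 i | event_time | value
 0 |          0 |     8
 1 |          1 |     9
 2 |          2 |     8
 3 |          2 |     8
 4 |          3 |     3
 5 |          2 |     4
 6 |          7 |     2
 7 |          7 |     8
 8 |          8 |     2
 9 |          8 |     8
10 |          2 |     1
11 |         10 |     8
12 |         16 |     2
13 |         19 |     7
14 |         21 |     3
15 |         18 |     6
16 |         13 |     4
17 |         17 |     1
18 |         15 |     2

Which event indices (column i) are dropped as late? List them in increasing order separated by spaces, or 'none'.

16

i=0 t=0 v=8: → [0,3); WM=-3
i=1 t=1 v=9: → [0,4); WM=-2
i=2 t=2 v=8: → [0,5); WM=-1
i=3 t=2 v=8: → [0,5); WM=-1
i=4 t=3 v=3: → [0,6); WM=0
i=5 t=2 v=4: → [0,6); WM=0
i=6 t=7 v=2: → [7,10); WM=4
i=7 t=7 v=8: → [7,10); WM=4
i=8 t=8 v=2: → [7,11); WM=5
i=9 t=8 v=8: → [7,11); WM=5
i=10 t=2 v=1: → [0,6); WM=5
i=11 t=10 v=8: → [7,13); WM=7
i=12 t=16 v=2: → [16,19); WM=13
i=13 t=19 v=7: → [19,22); WM=16
i=14 t=21 v=3: → [19,24); WM=18
i=15 t=18 v=6: → [16,24); WM=18
i=16 t=13 v=4: DROP (t<18-4); WM=18
i=17 t=17 v=1: → [16,24); WM=18
i=18 t=15 v=2: → [15,24); WM=18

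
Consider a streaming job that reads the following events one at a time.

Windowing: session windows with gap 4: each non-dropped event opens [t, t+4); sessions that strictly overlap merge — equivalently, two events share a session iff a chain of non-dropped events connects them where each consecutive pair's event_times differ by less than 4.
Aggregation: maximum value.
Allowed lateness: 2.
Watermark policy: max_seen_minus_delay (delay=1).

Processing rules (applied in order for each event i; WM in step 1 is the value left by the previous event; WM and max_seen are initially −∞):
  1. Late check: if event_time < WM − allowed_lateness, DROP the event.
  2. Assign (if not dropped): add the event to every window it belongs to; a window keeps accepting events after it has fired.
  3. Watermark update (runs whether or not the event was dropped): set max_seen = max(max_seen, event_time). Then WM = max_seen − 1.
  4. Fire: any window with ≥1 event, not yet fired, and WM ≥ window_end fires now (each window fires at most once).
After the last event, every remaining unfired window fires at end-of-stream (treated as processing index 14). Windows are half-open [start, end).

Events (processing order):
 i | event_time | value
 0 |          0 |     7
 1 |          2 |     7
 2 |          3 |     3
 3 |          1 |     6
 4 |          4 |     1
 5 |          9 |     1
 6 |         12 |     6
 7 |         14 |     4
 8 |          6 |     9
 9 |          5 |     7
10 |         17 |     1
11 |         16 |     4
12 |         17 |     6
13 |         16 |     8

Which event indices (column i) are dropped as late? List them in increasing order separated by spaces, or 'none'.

i=0 t=0 v=7: → [0,4); WM=-1
i=1 t=2 v=7: → [0,6); WM=1
i=2 t=3 v=3: → [0,7); WM=2
i=3 t=1 v=6: → [0,7); WM=2
i=4 t=4 v=1: → [0,8); WM=3
i=5 t=9 v=1: → [9,13); WM=8
i=6 t=12 v=6: → [9,16); WM=11
i=7 t=14 v=4: → [9,18); WM=13
i=8 t=6 v=9: DROP (t<13-2); WM=13
i=9 t=5 v=7: DROP (t<13-2); WM=13
i=10 t=17 v=1: → [9,21); WM=16
i=11 t=16 v=4: → [9,21); WM=16
i=12 t=17 v=6: → [9,21); WM=16
i=13 t=16 v=8: → [9,21); WM=16

8 9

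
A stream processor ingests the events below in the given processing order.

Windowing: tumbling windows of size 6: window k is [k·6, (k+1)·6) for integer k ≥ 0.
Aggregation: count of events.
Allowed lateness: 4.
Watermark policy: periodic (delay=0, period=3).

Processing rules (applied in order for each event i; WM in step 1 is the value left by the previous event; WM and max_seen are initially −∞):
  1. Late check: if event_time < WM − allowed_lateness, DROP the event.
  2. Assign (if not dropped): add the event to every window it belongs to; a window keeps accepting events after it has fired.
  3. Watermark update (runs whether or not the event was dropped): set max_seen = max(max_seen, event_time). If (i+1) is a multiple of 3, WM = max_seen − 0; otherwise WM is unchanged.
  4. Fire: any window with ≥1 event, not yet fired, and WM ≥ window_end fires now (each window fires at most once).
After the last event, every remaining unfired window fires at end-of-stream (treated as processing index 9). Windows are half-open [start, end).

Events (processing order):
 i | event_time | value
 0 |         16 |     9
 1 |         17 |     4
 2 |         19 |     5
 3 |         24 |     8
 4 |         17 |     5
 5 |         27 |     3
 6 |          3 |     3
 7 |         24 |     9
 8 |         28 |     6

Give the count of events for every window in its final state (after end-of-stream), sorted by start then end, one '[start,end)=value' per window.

[12,18)=3 [18,24)=1 [24,30)=4

i=0 t=16 v=9: → [12,18); WM=−∞
i=1 t=17 v=4: → [12,18); WM=−∞
i=2 t=19 v=5: → [18,24); WM=19; [12,18) fires=2
i=3 t=24 v=8: → [24,30); WM=19
i=4 t=17 v=5: → [12,18); WM=19
i=5 t=27 v=3: → [24,30); WM=27; [18,24) fires=1
i=6 t=3 v=3: DROP (t<27-4); WM=27
i=7 t=24 v=9: → [24,30); WM=27
i=8 t=28 v=6: → [24,30); WM=28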